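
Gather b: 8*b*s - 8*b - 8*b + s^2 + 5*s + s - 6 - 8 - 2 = b*(8*s - 16) + s^2 + 6*s - 16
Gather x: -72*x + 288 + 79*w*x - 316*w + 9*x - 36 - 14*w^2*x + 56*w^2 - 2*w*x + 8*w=56*w^2 - 308*w + x*(-14*w^2 + 77*w - 63) + 252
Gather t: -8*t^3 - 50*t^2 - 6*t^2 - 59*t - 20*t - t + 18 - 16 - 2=-8*t^3 - 56*t^2 - 80*t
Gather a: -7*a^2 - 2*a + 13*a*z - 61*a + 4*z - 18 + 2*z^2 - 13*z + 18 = -7*a^2 + a*(13*z - 63) + 2*z^2 - 9*z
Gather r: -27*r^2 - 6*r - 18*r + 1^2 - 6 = -27*r^2 - 24*r - 5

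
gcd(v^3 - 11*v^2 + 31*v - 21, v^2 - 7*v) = v - 7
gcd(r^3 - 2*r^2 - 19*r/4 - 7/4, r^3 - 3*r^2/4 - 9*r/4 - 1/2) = r + 1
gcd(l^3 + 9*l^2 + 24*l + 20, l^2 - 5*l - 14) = l + 2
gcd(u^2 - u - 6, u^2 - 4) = u + 2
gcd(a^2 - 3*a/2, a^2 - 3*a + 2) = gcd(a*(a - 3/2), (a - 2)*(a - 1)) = 1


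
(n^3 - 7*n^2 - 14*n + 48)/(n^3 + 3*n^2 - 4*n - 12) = (n - 8)/(n + 2)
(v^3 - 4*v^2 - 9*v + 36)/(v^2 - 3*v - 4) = (v^2 - 9)/(v + 1)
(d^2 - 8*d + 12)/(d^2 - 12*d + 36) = (d - 2)/(d - 6)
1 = 1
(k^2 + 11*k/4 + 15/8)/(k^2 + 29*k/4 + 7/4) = (8*k^2 + 22*k + 15)/(2*(4*k^2 + 29*k + 7))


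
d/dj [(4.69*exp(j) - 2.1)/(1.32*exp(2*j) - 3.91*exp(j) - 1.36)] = (-6.1908*exp(2*j) + 5.544*exp(j) - 14.5894)*exp(j)/(1.7424*exp(4*j) - 10.3224*exp(3*j) + 11.6977*exp(2*j) + 10.6352*exp(j) + 1.8496)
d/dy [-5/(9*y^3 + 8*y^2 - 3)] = 5*y*(27*y + 16)/(9*y^3 + 8*y^2 - 3)^2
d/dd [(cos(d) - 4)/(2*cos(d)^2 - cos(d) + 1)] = (-16*cos(d) + cos(2*d) + 4)*sin(d)/(-cos(d) + cos(2*d) + 2)^2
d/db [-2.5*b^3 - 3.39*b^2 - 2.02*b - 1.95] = -7.5*b^2 - 6.78*b - 2.02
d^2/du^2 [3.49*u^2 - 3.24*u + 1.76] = 6.98000000000000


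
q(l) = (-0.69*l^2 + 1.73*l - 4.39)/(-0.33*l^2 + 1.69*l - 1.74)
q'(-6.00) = -0.02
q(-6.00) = 1.67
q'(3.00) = -18.80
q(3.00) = -15.03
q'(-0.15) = 1.12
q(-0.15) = 2.33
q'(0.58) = 5.17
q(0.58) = 4.16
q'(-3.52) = -0.01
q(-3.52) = 1.62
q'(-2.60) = 0.02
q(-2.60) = 1.62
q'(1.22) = 101.71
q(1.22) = 19.52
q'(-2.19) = 0.05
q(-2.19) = 1.64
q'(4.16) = -45.00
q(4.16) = 21.72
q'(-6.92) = -0.02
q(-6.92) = 1.69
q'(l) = (1.73 - 1.38*l)/(-0.33*l^2 + 1.69*l - 1.74) + (0.66*l - 1.69)*(-0.69*l^2 + 1.73*l - 4.39)/(-0.33*l^2 + 1.69*l - 1.74)^2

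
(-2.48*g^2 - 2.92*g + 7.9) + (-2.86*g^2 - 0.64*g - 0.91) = -5.34*g^2 - 3.56*g + 6.99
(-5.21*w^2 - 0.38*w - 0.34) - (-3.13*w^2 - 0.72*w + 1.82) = -2.08*w^2 + 0.34*w - 2.16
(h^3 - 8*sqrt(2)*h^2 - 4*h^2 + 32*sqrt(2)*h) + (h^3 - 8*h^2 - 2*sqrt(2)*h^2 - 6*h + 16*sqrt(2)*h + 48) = 2*h^3 - 10*sqrt(2)*h^2 - 12*h^2 - 6*h + 48*sqrt(2)*h + 48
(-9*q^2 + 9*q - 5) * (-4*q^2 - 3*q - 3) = 36*q^4 - 9*q^3 + 20*q^2 - 12*q + 15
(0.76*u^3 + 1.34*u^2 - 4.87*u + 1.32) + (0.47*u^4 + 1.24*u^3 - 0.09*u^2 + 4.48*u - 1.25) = 0.47*u^4 + 2.0*u^3 + 1.25*u^2 - 0.39*u + 0.0700000000000001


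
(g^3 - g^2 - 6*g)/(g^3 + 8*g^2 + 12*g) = (g - 3)/(g + 6)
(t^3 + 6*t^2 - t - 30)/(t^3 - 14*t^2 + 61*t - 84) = (t^3 + 6*t^2 - t - 30)/(t^3 - 14*t^2 + 61*t - 84)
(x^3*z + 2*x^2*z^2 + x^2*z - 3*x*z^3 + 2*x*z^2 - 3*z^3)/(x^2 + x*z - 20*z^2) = z*(x^3 + 2*x^2*z + x^2 - 3*x*z^2 + 2*x*z - 3*z^2)/(x^2 + x*z - 20*z^2)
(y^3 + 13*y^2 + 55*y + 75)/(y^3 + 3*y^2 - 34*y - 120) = (y^2 + 8*y + 15)/(y^2 - 2*y - 24)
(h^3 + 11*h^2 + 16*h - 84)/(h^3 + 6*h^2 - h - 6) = (h^2 + 5*h - 14)/(h^2 - 1)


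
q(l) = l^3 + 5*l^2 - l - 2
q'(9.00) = 332.00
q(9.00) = 1123.00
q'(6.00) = 167.00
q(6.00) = 388.00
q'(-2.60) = -6.72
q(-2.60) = 16.82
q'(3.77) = 79.34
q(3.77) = 118.88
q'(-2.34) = -7.97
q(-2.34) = 14.91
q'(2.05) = 32.11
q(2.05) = 25.58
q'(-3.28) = -1.52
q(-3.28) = 19.78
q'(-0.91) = -7.62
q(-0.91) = 2.30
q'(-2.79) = -5.55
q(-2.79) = 17.99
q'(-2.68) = -6.25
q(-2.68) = 17.34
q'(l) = 3*l^2 + 10*l - 1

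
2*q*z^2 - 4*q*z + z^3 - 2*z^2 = z*(2*q + z)*(z - 2)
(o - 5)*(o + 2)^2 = o^3 - o^2 - 16*o - 20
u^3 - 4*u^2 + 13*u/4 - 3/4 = (u - 3)*(u - 1/2)^2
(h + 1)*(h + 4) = h^2 + 5*h + 4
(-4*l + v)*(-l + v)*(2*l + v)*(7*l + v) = 56*l^4 - 34*l^3*v - 27*l^2*v^2 + 4*l*v^3 + v^4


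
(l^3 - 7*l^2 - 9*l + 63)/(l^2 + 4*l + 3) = (l^2 - 10*l + 21)/(l + 1)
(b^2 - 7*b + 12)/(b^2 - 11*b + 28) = (b - 3)/(b - 7)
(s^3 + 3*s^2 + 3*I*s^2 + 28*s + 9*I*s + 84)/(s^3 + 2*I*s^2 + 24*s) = (s^2 + s*(3 + 7*I) + 21*I)/(s*(s + 6*I))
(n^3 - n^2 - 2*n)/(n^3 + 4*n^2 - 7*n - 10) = n/(n + 5)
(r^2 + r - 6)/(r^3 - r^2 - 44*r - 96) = (r - 2)/(r^2 - 4*r - 32)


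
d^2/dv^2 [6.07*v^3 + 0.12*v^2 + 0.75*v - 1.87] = 36.42*v + 0.24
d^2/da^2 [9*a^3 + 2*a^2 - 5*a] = 54*a + 4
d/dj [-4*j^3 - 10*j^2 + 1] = 4*j*(-3*j - 5)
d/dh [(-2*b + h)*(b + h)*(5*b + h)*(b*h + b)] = b*(-10*b^3 - 14*b^2*h - 7*b^2 + 12*b*h^2 + 8*b*h + 4*h^3 + 3*h^2)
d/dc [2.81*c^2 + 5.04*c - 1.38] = 5.62*c + 5.04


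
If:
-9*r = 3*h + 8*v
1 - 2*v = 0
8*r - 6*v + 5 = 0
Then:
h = -7/12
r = -1/4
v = 1/2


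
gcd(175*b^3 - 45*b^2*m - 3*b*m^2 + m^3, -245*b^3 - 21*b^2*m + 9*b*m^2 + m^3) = 35*b^2 - 2*b*m - m^2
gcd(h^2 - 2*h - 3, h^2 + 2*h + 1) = h + 1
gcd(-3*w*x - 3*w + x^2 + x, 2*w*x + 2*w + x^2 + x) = x + 1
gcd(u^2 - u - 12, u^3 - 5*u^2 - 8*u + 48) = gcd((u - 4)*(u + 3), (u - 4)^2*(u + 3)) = u^2 - u - 12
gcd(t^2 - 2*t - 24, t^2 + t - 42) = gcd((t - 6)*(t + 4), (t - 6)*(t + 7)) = t - 6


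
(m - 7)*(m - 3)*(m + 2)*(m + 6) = m^4 - 2*m^3 - 47*m^2 + 48*m + 252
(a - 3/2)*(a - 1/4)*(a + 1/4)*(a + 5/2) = a^4 + a^3 - 61*a^2/16 - a/16 + 15/64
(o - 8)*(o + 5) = o^2 - 3*o - 40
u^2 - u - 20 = (u - 5)*(u + 4)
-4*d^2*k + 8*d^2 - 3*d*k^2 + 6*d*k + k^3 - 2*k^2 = (-4*d + k)*(d + k)*(k - 2)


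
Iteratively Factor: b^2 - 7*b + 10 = (b - 5)*(b - 2)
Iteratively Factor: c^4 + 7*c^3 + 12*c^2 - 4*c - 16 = (c + 4)*(c^3 + 3*c^2 - 4) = (c - 1)*(c + 4)*(c^2 + 4*c + 4) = (c - 1)*(c + 2)*(c + 4)*(c + 2)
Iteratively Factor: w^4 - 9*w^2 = (w - 3)*(w^3 + 3*w^2) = w*(w - 3)*(w^2 + 3*w) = w*(w - 3)*(w + 3)*(w)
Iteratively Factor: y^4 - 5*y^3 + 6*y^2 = (y - 3)*(y^3 - 2*y^2) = (y - 3)*(y - 2)*(y^2) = y*(y - 3)*(y - 2)*(y)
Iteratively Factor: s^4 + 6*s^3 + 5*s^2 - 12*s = (s + 4)*(s^3 + 2*s^2 - 3*s) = (s + 3)*(s + 4)*(s^2 - s) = s*(s + 3)*(s + 4)*(s - 1)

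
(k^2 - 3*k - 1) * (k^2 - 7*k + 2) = k^4 - 10*k^3 + 22*k^2 + k - 2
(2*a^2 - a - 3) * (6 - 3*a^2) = -6*a^4 + 3*a^3 + 21*a^2 - 6*a - 18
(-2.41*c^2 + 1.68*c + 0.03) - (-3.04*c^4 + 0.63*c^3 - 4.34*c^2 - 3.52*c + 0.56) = 3.04*c^4 - 0.63*c^3 + 1.93*c^2 + 5.2*c - 0.53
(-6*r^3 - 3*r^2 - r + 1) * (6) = -36*r^3 - 18*r^2 - 6*r + 6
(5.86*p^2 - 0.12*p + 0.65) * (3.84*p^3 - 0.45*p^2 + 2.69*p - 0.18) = 22.5024*p^5 - 3.0978*p^4 + 18.3134*p^3 - 1.6701*p^2 + 1.7701*p - 0.117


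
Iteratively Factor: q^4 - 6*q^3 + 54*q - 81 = (q - 3)*(q^3 - 3*q^2 - 9*q + 27) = (q - 3)^2*(q^2 - 9) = (q - 3)^2*(q + 3)*(q - 3)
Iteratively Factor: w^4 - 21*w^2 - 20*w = (w + 1)*(w^3 - w^2 - 20*w) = (w + 1)*(w + 4)*(w^2 - 5*w) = w*(w + 1)*(w + 4)*(w - 5)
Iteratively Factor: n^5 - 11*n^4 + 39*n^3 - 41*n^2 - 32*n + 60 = (n - 2)*(n^4 - 9*n^3 + 21*n^2 + n - 30) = (n - 2)^2*(n^3 - 7*n^2 + 7*n + 15) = (n - 5)*(n - 2)^2*(n^2 - 2*n - 3) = (n - 5)*(n - 2)^2*(n + 1)*(n - 3)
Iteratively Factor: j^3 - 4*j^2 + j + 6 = (j - 2)*(j^2 - 2*j - 3) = (j - 3)*(j - 2)*(j + 1)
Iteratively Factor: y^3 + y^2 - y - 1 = (y - 1)*(y^2 + 2*y + 1) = (y - 1)*(y + 1)*(y + 1)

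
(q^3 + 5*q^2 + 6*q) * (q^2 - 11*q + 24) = q^5 - 6*q^4 - 25*q^3 + 54*q^2 + 144*q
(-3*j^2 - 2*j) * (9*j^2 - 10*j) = -27*j^4 + 12*j^3 + 20*j^2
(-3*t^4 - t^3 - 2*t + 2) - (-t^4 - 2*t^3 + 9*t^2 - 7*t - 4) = -2*t^4 + t^3 - 9*t^2 + 5*t + 6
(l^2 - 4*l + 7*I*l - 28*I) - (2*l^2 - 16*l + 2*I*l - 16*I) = -l^2 + 12*l + 5*I*l - 12*I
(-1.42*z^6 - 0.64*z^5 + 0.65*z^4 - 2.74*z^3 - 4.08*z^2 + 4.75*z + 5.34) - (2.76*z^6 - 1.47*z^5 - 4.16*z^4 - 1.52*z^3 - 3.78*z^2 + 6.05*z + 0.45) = -4.18*z^6 + 0.83*z^5 + 4.81*z^4 - 1.22*z^3 - 0.3*z^2 - 1.3*z + 4.89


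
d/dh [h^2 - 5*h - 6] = 2*h - 5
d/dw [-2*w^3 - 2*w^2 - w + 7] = -6*w^2 - 4*w - 1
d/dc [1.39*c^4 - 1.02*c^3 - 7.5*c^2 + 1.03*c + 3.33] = 5.56*c^3 - 3.06*c^2 - 15.0*c + 1.03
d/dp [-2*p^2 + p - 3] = 1 - 4*p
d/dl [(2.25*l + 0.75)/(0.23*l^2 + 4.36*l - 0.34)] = (0.5175*l^2 + 9.81*l - (0.46*l + 4.36)*(2.25*l + 0.75) - 0.765)/(0.23*l^2 + 4.36*l - 0.34)^2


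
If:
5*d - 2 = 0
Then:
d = 2/5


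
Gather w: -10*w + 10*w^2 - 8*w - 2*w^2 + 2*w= 8*w^2 - 16*w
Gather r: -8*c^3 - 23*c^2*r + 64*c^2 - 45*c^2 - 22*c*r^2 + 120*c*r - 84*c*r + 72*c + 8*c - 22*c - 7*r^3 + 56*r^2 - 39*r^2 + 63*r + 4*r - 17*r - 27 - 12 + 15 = -8*c^3 + 19*c^2 + 58*c - 7*r^3 + r^2*(17 - 22*c) + r*(-23*c^2 + 36*c + 50) - 24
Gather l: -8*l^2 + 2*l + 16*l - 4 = -8*l^2 + 18*l - 4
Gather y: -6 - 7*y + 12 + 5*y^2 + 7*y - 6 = 5*y^2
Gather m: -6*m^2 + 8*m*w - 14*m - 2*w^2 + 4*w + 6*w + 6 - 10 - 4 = -6*m^2 + m*(8*w - 14) - 2*w^2 + 10*w - 8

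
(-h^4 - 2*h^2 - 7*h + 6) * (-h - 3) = h^5 + 3*h^4 + 2*h^3 + 13*h^2 + 15*h - 18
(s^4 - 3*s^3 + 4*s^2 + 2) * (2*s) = 2*s^5 - 6*s^4 + 8*s^3 + 4*s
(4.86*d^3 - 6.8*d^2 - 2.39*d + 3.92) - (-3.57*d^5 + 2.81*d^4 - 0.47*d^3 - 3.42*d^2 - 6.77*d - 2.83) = 3.57*d^5 - 2.81*d^4 + 5.33*d^3 - 3.38*d^2 + 4.38*d + 6.75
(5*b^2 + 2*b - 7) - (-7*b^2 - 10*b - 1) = 12*b^2 + 12*b - 6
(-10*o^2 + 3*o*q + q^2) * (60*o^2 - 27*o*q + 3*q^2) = -600*o^4 + 450*o^3*q - 51*o^2*q^2 - 18*o*q^3 + 3*q^4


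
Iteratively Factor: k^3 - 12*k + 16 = (k - 2)*(k^2 + 2*k - 8) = (k - 2)*(k + 4)*(k - 2)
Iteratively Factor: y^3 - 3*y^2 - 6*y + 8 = (y + 2)*(y^2 - 5*y + 4) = (y - 4)*(y + 2)*(y - 1)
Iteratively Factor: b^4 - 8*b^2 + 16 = (b + 2)*(b^3 - 2*b^2 - 4*b + 8) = (b + 2)^2*(b^2 - 4*b + 4) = (b - 2)*(b + 2)^2*(b - 2)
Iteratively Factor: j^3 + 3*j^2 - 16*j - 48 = (j + 4)*(j^2 - j - 12) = (j + 3)*(j + 4)*(j - 4)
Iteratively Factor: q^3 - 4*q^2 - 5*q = (q - 5)*(q^2 + q) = q*(q - 5)*(q + 1)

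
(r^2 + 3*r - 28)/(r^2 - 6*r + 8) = (r + 7)/(r - 2)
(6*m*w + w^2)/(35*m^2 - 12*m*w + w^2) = w*(6*m + w)/(35*m^2 - 12*m*w + w^2)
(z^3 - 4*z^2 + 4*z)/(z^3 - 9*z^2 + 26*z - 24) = z*(z - 2)/(z^2 - 7*z + 12)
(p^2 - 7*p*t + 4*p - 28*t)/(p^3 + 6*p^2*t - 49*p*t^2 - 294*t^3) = (p + 4)/(p^2 + 13*p*t + 42*t^2)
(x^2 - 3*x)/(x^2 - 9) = x/(x + 3)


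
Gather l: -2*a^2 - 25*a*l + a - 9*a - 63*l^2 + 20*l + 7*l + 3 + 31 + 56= -2*a^2 - 8*a - 63*l^2 + l*(27 - 25*a) + 90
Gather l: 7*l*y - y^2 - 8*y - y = 7*l*y - y^2 - 9*y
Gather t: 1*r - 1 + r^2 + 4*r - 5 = r^2 + 5*r - 6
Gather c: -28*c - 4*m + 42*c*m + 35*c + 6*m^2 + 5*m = c*(42*m + 7) + 6*m^2 + m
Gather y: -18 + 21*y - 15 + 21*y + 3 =42*y - 30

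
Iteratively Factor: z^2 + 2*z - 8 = (z - 2)*(z + 4)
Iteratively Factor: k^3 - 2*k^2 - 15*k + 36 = (k - 3)*(k^2 + k - 12) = (k - 3)^2*(k + 4)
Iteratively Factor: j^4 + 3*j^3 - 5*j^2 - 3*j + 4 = (j - 1)*(j^3 + 4*j^2 - j - 4) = (j - 1)*(j + 4)*(j^2 - 1) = (j - 1)*(j + 1)*(j + 4)*(j - 1)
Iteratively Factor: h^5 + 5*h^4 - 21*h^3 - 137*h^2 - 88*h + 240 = (h + 4)*(h^4 + h^3 - 25*h^2 - 37*h + 60) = (h + 3)*(h + 4)*(h^3 - 2*h^2 - 19*h + 20) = (h - 5)*(h + 3)*(h + 4)*(h^2 + 3*h - 4) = (h - 5)*(h - 1)*(h + 3)*(h + 4)*(h + 4)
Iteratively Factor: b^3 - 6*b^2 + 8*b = (b - 4)*(b^2 - 2*b) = b*(b - 4)*(b - 2)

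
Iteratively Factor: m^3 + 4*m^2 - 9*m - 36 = (m + 4)*(m^2 - 9) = (m + 3)*(m + 4)*(m - 3)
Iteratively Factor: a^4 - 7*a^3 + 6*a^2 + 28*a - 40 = (a + 2)*(a^3 - 9*a^2 + 24*a - 20) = (a - 2)*(a + 2)*(a^2 - 7*a + 10) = (a - 2)^2*(a + 2)*(a - 5)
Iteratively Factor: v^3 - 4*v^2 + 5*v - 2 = (v - 1)*(v^2 - 3*v + 2) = (v - 1)^2*(v - 2)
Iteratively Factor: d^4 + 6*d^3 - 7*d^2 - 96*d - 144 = (d - 4)*(d^3 + 10*d^2 + 33*d + 36) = (d - 4)*(d + 4)*(d^2 + 6*d + 9) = (d - 4)*(d + 3)*(d + 4)*(d + 3)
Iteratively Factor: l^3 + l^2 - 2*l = (l + 2)*(l^2 - l) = (l - 1)*(l + 2)*(l)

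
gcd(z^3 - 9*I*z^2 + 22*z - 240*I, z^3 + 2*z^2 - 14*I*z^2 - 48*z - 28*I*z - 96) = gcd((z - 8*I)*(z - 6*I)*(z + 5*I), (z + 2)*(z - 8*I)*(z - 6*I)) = z^2 - 14*I*z - 48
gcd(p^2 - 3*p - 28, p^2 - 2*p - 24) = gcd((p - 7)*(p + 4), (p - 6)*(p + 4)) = p + 4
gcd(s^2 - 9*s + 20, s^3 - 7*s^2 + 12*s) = s - 4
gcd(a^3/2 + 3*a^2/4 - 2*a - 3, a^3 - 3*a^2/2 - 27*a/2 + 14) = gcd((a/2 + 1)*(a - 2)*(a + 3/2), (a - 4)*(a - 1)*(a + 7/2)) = 1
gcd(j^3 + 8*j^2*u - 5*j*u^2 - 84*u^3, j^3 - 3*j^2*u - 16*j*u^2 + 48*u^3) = -j^2 - j*u + 12*u^2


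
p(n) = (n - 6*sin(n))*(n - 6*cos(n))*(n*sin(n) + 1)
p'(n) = (1 - 6*cos(n))*(n - 6*cos(n))*(n*sin(n) + 1) + (n - 6*sin(n))*(n - 6*cos(n))*(n*cos(n) + sin(n)) + (n - 6*sin(n))*(n*sin(n) + 1)*(6*sin(n) + 1)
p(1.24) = 6.83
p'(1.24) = -58.61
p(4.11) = -162.27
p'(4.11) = -208.00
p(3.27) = 21.64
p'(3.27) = -87.73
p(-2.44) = 7.90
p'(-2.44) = 23.95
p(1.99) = -43.59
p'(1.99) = -22.35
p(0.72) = 18.09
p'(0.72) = 10.70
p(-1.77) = -6.55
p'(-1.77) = -56.87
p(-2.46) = 7.40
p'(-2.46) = 26.10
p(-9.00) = 108.60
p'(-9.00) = 117.28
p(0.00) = 0.00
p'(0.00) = 30.00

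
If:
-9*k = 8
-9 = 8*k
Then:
No Solution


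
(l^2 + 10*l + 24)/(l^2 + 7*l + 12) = (l + 6)/(l + 3)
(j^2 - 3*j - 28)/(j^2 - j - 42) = (j + 4)/(j + 6)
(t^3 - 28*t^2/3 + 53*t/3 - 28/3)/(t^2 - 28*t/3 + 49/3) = (3*t^2 - 7*t + 4)/(3*t - 7)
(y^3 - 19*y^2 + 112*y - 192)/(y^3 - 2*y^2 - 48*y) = (y^2 - 11*y + 24)/(y*(y + 6))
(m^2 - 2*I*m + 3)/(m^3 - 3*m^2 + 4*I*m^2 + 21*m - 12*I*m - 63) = (m + I)/(m^2 + m*(-3 + 7*I) - 21*I)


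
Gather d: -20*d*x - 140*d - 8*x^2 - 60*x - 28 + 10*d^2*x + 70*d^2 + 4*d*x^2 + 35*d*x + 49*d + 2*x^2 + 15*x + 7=d^2*(10*x + 70) + d*(4*x^2 + 15*x - 91) - 6*x^2 - 45*x - 21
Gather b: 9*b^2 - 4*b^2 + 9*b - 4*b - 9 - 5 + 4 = 5*b^2 + 5*b - 10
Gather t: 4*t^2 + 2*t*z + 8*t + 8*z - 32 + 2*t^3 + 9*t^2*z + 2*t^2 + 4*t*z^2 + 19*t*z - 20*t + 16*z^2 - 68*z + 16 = 2*t^3 + t^2*(9*z + 6) + t*(4*z^2 + 21*z - 12) + 16*z^2 - 60*z - 16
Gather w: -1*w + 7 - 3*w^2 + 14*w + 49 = -3*w^2 + 13*w + 56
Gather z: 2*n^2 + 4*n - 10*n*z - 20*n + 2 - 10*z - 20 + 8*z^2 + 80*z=2*n^2 - 16*n + 8*z^2 + z*(70 - 10*n) - 18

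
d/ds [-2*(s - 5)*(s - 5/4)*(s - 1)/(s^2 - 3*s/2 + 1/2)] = (-8*s^2 + 8*s + 25)/(4*s^2 - 4*s + 1)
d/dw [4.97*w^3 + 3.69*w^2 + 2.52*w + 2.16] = 14.91*w^2 + 7.38*w + 2.52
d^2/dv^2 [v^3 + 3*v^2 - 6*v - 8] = 6*v + 6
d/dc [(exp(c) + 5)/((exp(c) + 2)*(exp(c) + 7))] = (-exp(2*c) - 10*exp(c) - 31)*exp(c)/(exp(4*c) + 18*exp(3*c) + 109*exp(2*c) + 252*exp(c) + 196)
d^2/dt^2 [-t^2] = -2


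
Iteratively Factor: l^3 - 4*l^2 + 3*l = (l - 3)*(l^2 - l) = (l - 3)*(l - 1)*(l)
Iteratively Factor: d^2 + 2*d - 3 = (d + 3)*(d - 1)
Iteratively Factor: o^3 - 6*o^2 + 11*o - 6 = (o - 3)*(o^2 - 3*o + 2) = (o - 3)*(o - 1)*(o - 2)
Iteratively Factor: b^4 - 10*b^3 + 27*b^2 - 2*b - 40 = (b + 1)*(b^3 - 11*b^2 + 38*b - 40) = (b - 4)*(b + 1)*(b^2 - 7*b + 10) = (b - 5)*(b - 4)*(b + 1)*(b - 2)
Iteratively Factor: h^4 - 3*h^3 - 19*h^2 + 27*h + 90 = (h + 2)*(h^3 - 5*h^2 - 9*h + 45) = (h + 2)*(h + 3)*(h^2 - 8*h + 15) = (h - 5)*(h + 2)*(h + 3)*(h - 3)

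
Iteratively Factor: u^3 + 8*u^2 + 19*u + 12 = (u + 3)*(u^2 + 5*u + 4) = (u + 3)*(u + 4)*(u + 1)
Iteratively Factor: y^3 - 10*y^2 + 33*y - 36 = (y - 3)*(y^2 - 7*y + 12) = (y - 4)*(y - 3)*(y - 3)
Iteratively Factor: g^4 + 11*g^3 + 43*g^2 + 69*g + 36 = (g + 3)*(g^3 + 8*g^2 + 19*g + 12) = (g + 3)*(g + 4)*(g^2 + 4*g + 3) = (g + 3)^2*(g + 4)*(g + 1)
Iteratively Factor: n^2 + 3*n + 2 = (n + 2)*(n + 1)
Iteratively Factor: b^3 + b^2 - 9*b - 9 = (b - 3)*(b^2 + 4*b + 3) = (b - 3)*(b + 1)*(b + 3)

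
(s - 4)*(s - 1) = s^2 - 5*s + 4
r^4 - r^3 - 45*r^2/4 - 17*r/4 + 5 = (r - 4)*(r - 1/2)*(r + 1)*(r + 5/2)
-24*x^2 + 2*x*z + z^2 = (-4*x + z)*(6*x + z)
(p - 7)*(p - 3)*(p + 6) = p^3 - 4*p^2 - 39*p + 126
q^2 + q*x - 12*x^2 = (q - 3*x)*(q + 4*x)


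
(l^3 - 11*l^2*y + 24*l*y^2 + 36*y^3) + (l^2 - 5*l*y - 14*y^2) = l^3 - 11*l^2*y + l^2 + 24*l*y^2 - 5*l*y + 36*y^3 - 14*y^2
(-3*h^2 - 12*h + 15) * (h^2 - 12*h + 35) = -3*h^4 + 24*h^3 + 54*h^2 - 600*h + 525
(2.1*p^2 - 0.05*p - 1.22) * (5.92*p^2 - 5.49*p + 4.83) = 12.432*p^4 - 11.825*p^3 + 3.1951*p^2 + 6.4563*p - 5.8926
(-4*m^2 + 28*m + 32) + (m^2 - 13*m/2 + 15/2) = -3*m^2 + 43*m/2 + 79/2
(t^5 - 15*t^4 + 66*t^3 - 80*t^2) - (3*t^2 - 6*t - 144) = t^5 - 15*t^4 + 66*t^3 - 83*t^2 + 6*t + 144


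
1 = 1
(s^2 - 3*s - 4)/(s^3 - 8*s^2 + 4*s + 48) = (s + 1)/(s^2 - 4*s - 12)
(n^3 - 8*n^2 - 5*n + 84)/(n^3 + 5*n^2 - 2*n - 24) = (n^2 - 11*n + 28)/(n^2 + 2*n - 8)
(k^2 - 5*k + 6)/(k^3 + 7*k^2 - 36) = (k - 3)/(k^2 + 9*k + 18)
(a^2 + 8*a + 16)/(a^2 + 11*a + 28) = (a + 4)/(a + 7)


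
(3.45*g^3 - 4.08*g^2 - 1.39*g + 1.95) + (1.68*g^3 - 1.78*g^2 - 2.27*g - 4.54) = 5.13*g^3 - 5.86*g^2 - 3.66*g - 2.59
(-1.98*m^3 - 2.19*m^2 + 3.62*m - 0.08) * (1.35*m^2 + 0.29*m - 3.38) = -2.673*m^5 - 3.5307*m^4 + 10.9443*m^3 + 8.344*m^2 - 12.2588*m + 0.2704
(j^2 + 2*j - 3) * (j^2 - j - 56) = j^4 + j^3 - 61*j^2 - 109*j + 168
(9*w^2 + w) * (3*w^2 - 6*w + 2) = 27*w^4 - 51*w^3 + 12*w^2 + 2*w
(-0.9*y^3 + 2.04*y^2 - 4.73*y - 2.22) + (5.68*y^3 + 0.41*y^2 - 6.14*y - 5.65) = 4.78*y^3 + 2.45*y^2 - 10.87*y - 7.87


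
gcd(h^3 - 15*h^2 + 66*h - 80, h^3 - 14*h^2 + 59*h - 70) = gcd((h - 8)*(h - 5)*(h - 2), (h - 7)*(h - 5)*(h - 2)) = h^2 - 7*h + 10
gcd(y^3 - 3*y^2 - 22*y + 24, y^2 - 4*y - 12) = y - 6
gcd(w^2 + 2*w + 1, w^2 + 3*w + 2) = w + 1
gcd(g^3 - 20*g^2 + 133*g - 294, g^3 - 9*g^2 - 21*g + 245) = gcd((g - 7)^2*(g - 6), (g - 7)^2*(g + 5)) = g^2 - 14*g + 49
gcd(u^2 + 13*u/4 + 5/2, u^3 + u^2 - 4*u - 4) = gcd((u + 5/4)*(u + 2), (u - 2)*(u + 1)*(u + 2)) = u + 2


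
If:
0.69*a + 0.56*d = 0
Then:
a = -0.811594202898551*d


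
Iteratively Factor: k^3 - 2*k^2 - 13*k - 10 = (k + 2)*(k^2 - 4*k - 5) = (k + 1)*(k + 2)*(k - 5)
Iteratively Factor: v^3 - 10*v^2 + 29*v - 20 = (v - 5)*(v^2 - 5*v + 4) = (v - 5)*(v - 4)*(v - 1)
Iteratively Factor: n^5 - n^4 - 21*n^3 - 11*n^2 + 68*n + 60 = (n + 2)*(n^4 - 3*n^3 - 15*n^2 + 19*n + 30) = (n - 5)*(n + 2)*(n^3 + 2*n^2 - 5*n - 6) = (n - 5)*(n + 1)*(n + 2)*(n^2 + n - 6) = (n - 5)*(n - 2)*(n + 1)*(n + 2)*(n + 3)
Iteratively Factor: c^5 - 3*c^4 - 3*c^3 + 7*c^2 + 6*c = (c)*(c^4 - 3*c^3 - 3*c^2 + 7*c + 6) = c*(c + 1)*(c^3 - 4*c^2 + c + 6) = c*(c - 2)*(c + 1)*(c^2 - 2*c - 3) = c*(c - 3)*(c - 2)*(c + 1)*(c + 1)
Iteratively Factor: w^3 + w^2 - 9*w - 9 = (w + 3)*(w^2 - 2*w - 3) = (w + 1)*(w + 3)*(w - 3)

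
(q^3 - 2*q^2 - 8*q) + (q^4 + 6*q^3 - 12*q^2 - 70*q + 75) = q^4 + 7*q^3 - 14*q^2 - 78*q + 75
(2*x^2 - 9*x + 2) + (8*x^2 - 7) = 10*x^2 - 9*x - 5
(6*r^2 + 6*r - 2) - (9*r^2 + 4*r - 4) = -3*r^2 + 2*r + 2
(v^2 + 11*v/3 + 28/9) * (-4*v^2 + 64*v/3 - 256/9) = -4*v^4 + 20*v^3/3 + 112*v^2/3 - 1024*v/27 - 7168/81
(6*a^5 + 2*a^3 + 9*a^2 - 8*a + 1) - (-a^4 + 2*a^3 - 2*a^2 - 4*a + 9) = 6*a^5 + a^4 + 11*a^2 - 4*a - 8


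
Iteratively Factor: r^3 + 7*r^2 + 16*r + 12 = (r + 2)*(r^2 + 5*r + 6) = (r + 2)^2*(r + 3)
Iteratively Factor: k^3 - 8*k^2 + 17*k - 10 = (k - 2)*(k^2 - 6*k + 5) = (k - 2)*(k - 1)*(k - 5)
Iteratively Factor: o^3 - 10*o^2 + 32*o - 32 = (o - 2)*(o^2 - 8*o + 16) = (o - 4)*(o - 2)*(o - 4)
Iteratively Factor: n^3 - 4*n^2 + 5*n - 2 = (n - 1)*(n^2 - 3*n + 2) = (n - 2)*(n - 1)*(n - 1)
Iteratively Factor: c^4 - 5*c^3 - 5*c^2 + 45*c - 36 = (c - 1)*(c^3 - 4*c^2 - 9*c + 36) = (c - 4)*(c - 1)*(c^2 - 9) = (c - 4)*(c - 1)*(c + 3)*(c - 3)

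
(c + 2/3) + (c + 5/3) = 2*c + 7/3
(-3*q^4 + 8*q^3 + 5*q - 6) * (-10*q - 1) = 30*q^5 - 77*q^4 - 8*q^3 - 50*q^2 + 55*q + 6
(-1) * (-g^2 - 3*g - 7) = g^2 + 3*g + 7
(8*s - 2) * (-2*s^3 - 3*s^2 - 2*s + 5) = -16*s^4 - 20*s^3 - 10*s^2 + 44*s - 10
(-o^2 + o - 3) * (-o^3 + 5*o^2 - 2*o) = o^5 - 6*o^4 + 10*o^3 - 17*o^2 + 6*o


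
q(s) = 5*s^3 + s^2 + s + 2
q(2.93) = 139.28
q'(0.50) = 5.75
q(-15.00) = -16663.00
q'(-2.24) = 71.78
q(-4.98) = -595.71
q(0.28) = 2.47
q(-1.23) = -7.02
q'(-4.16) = 252.26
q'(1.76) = 50.98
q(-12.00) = -8506.00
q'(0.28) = 2.74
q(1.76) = 34.12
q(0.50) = 3.38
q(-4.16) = -344.81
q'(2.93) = 135.63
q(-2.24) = -51.42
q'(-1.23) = 21.23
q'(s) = 15*s^2 + 2*s + 1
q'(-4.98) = 363.05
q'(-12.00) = 2137.00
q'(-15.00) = 3346.00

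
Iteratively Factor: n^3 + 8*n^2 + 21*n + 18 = (n + 2)*(n^2 + 6*n + 9) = (n + 2)*(n + 3)*(n + 3)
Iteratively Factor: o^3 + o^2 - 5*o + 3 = (o + 3)*(o^2 - 2*o + 1) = (o - 1)*(o + 3)*(o - 1)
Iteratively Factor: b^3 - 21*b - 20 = (b + 1)*(b^2 - b - 20) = (b - 5)*(b + 1)*(b + 4)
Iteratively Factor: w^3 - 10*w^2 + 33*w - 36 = (w - 4)*(w^2 - 6*w + 9) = (w - 4)*(w - 3)*(w - 3)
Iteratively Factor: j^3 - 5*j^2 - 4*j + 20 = (j - 2)*(j^2 - 3*j - 10) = (j - 2)*(j + 2)*(j - 5)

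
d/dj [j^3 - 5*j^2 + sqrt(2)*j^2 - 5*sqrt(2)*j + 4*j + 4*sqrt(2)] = 3*j^2 - 10*j + 2*sqrt(2)*j - 5*sqrt(2) + 4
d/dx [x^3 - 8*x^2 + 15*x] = 3*x^2 - 16*x + 15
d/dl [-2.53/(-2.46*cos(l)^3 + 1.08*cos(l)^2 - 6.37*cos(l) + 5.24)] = (18.6714*cos(l)^2 - 5.4648*cos(l) + 16.1161)*sin(l)/(2.46*cos(l)^3 - 1.08*cos(l)^2 + 6.37*cos(l) - 5.24)^2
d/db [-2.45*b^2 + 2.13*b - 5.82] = 2.13 - 4.9*b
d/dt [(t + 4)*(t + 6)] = 2*t + 10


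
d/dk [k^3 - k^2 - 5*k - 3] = 3*k^2 - 2*k - 5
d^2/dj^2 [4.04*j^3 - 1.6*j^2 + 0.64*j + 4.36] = 24.24*j - 3.2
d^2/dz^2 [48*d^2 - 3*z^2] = -6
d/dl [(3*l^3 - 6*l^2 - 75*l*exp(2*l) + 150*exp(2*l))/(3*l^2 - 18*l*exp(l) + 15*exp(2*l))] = (6*l^2*exp(l) + l^2 - 14*l*exp(l) - 5*exp(2*l) + 12*exp(l))/(l^2 - 2*l*exp(l) + exp(2*l))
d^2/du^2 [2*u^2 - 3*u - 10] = 4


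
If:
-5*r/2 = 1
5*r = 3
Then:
No Solution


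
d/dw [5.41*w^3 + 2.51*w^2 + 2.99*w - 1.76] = 16.23*w^2 + 5.02*w + 2.99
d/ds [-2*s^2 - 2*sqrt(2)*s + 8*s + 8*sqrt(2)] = -4*s - 2*sqrt(2) + 8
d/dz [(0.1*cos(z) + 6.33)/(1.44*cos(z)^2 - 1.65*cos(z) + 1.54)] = (0.144*cos(z)^2 + 18.2304*cos(z) - 10.5985)*sin(z)/(2.0736*cos(z)^4 - 4.752*cos(z)^3 + 7.1577*cos(z)^2 - 5.082*cos(z) + 2.3716)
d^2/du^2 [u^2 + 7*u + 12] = 2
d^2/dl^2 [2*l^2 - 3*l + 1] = 4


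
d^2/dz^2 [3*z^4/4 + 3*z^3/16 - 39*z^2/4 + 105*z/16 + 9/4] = 9*z^2 + 9*z/8 - 39/2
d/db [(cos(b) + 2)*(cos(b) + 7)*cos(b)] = (3*sin(b)^2 - 18*cos(b) - 17)*sin(b)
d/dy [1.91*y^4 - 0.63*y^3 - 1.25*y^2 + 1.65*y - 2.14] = 7.64*y^3 - 1.89*y^2 - 2.5*y + 1.65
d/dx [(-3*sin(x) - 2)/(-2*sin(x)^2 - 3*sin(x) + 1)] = (-8*sin(x) + 3*cos(2*x) - 12)*cos(x)/(3*sin(x) - cos(2*x))^2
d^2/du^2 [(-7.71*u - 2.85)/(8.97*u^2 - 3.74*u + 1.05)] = (-(7.71*u + 2.85)*(17.94*u - 3.74)*(35.88*u - 7.48) + (414.9522*u - 6.54179999999999)*(8.97*u^2 - 3.74*u + 1.05))/(8.97*u^2 - 3.74*u + 1.05)^3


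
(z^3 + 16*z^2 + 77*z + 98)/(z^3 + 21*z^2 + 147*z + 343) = (z + 2)/(z + 7)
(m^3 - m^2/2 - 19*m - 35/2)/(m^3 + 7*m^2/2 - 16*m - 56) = (m^2 - 4*m - 5)/(m^2 - 16)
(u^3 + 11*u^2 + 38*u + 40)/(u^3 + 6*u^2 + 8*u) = (u + 5)/u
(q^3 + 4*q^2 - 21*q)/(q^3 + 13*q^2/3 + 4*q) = 3*(q^2 + 4*q - 21)/(3*q^2 + 13*q + 12)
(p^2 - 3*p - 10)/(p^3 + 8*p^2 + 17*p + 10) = (p - 5)/(p^2 + 6*p + 5)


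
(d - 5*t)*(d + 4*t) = d^2 - d*t - 20*t^2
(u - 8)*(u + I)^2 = u^3 - 8*u^2 + 2*I*u^2 - u - 16*I*u + 8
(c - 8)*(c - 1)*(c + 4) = c^3 - 5*c^2 - 28*c + 32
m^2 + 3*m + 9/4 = (m + 3/2)^2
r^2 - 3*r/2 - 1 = (r - 2)*(r + 1/2)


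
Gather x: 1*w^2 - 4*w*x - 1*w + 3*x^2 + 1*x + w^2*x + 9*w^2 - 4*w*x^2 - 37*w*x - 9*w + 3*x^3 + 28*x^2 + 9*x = 10*w^2 - 10*w + 3*x^3 + x^2*(31 - 4*w) + x*(w^2 - 41*w + 10)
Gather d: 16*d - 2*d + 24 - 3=14*d + 21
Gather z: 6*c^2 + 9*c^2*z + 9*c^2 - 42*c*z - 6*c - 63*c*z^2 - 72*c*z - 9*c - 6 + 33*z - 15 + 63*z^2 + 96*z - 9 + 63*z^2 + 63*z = 15*c^2 - 15*c + z^2*(126 - 63*c) + z*(9*c^2 - 114*c + 192) - 30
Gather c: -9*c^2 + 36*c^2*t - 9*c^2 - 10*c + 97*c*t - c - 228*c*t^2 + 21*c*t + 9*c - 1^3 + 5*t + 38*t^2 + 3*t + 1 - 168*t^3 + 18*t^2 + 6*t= c^2*(36*t - 18) + c*(-228*t^2 + 118*t - 2) - 168*t^3 + 56*t^2 + 14*t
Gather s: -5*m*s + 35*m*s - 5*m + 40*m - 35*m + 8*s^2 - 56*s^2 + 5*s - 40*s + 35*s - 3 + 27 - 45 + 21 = 30*m*s - 48*s^2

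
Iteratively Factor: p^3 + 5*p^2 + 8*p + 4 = (p + 1)*(p^2 + 4*p + 4) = (p + 1)*(p + 2)*(p + 2)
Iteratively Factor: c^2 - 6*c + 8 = (c - 4)*(c - 2)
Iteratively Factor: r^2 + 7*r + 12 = (r + 4)*(r + 3)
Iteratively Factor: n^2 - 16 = (n + 4)*(n - 4)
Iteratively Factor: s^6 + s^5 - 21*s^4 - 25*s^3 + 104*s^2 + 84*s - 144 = (s + 3)*(s^5 - 2*s^4 - 15*s^3 + 20*s^2 + 44*s - 48) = (s - 1)*(s + 3)*(s^4 - s^3 - 16*s^2 + 4*s + 48) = (s - 1)*(s + 3)^2*(s^3 - 4*s^2 - 4*s + 16) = (s - 4)*(s - 1)*(s + 3)^2*(s^2 - 4) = (s - 4)*(s - 1)*(s + 2)*(s + 3)^2*(s - 2)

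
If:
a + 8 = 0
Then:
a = -8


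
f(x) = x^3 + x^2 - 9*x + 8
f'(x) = 3*x^2 + 2*x - 9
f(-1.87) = 21.79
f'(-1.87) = -2.25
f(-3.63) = 6.01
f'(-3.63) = 23.27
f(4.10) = 56.83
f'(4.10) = 49.63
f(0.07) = 7.38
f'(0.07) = -8.85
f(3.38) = 27.62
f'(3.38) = 32.03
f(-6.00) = -118.00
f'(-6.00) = 87.00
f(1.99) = 1.93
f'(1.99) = 6.86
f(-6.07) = -124.17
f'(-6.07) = 89.39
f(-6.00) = -118.00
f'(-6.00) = 87.00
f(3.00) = 17.00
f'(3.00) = 24.00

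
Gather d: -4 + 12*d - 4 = 12*d - 8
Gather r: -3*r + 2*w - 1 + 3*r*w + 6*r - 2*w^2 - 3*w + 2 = r*(3*w + 3) - 2*w^2 - w + 1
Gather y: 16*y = 16*y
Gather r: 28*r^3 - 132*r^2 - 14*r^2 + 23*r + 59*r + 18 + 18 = 28*r^3 - 146*r^2 + 82*r + 36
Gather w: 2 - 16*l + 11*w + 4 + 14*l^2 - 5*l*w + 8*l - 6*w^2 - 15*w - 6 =14*l^2 - 8*l - 6*w^2 + w*(-5*l - 4)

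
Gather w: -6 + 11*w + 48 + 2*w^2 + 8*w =2*w^2 + 19*w + 42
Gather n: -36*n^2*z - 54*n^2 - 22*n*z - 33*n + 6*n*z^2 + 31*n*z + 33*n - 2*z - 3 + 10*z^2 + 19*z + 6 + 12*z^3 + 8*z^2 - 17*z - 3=n^2*(-36*z - 54) + n*(6*z^2 + 9*z) + 12*z^3 + 18*z^2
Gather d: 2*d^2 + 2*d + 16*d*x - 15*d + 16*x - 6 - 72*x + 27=2*d^2 + d*(16*x - 13) - 56*x + 21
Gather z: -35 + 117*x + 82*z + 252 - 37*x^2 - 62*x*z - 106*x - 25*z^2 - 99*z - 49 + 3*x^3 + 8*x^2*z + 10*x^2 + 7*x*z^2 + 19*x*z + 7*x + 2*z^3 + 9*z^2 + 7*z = 3*x^3 - 27*x^2 + 18*x + 2*z^3 + z^2*(7*x - 16) + z*(8*x^2 - 43*x - 10) + 168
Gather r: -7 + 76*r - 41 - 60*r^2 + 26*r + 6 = -60*r^2 + 102*r - 42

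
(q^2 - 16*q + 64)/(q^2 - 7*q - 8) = (q - 8)/(q + 1)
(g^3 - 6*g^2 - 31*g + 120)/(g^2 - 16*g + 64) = (g^2 + 2*g - 15)/(g - 8)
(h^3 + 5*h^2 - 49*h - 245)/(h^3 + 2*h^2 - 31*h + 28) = (h^2 - 2*h - 35)/(h^2 - 5*h + 4)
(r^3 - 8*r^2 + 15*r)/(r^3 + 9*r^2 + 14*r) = (r^2 - 8*r + 15)/(r^2 + 9*r + 14)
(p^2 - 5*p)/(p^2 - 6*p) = (p - 5)/(p - 6)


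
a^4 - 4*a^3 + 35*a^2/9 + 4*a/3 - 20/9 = (a - 2)*(a - 5/3)*(a - 1)*(a + 2/3)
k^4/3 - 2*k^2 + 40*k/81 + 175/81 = (k/3 + 1/3)*(k - 5/3)^2*(k + 7/3)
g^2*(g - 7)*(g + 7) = g^4 - 49*g^2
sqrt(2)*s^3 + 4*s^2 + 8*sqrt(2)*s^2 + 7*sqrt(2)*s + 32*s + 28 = (s + 7)*(s + 2*sqrt(2))*(sqrt(2)*s + sqrt(2))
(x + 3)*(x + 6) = x^2 + 9*x + 18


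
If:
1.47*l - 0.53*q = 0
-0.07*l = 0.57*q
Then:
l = 0.00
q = 0.00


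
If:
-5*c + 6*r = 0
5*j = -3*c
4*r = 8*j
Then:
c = 0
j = 0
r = 0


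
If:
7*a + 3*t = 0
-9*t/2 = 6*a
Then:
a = 0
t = 0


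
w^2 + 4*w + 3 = (w + 1)*(w + 3)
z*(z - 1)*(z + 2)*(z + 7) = z^4 + 8*z^3 + 5*z^2 - 14*z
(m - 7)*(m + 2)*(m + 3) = m^3 - 2*m^2 - 29*m - 42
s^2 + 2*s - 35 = (s - 5)*(s + 7)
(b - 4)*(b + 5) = b^2 + b - 20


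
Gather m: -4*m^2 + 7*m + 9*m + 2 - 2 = -4*m^2 + 16*m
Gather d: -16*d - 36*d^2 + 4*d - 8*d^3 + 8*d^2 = -8*d^3 - 28*d^2 - 12*d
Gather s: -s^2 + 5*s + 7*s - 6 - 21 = -s^2 + 12*s - 27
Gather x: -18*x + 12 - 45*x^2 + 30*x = -45*x^2 + 12*x + 12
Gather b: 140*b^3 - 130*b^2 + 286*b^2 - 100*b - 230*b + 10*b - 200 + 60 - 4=140*b^3 + 156*b^2 - 320*b - 144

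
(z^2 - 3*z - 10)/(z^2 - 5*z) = (z + 2)/z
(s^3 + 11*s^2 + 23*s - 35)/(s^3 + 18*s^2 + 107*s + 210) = (s - 1)/(s + 6)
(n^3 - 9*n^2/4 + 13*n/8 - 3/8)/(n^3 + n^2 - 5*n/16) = 2*(8*n^3 - 18*n^2 + 13*n - 3)/(n*(16*n^2 + 16*n - 5))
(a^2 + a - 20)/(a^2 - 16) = (a + 5)/(a + 4)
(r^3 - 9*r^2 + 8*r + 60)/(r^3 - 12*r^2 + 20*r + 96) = (r - 5)/(r - 8)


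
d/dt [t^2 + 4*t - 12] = 2*t + 4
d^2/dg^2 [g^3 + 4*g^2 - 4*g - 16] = 6*g + 8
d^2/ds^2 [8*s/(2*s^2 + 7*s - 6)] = 16*(s*(4*s + 7)^2 - (6*s + 7)*(2*s^2 + 7*s - 6))/(2*s^2 + 7*s - 6)^3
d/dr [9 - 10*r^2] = -20*r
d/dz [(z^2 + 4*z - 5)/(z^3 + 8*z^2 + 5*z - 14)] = (-z^2 - 10*z - 31)/(z^4 + 18*z^3 + 109*z^2 + 252*z + 196)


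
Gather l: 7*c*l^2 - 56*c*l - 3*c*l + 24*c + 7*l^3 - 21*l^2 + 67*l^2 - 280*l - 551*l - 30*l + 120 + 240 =24*c + 7*l^3 + l^2*(7*c + 46) + l*(-59*c - 861) + 360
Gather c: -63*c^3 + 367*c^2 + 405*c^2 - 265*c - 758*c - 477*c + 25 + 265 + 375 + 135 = -63*c^3 + 772*c^2 - 1500*c + 800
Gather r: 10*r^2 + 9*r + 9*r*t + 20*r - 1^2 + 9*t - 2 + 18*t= 10*r^2 + r*(9*t + 29) + 27*t - 3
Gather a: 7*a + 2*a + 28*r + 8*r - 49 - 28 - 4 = 9*a + 36*r - 81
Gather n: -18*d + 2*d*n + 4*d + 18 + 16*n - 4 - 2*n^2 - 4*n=-14*d - 2*n^2 + n*(2*d + 12) + 14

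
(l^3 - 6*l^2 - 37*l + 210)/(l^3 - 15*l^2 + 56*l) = (l^2 + l - 30)/(l*(l - 8))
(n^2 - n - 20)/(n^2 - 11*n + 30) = (n + 4)/(n - 6)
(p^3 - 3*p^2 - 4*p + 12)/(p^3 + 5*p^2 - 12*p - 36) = (p - 2)/(p + 6)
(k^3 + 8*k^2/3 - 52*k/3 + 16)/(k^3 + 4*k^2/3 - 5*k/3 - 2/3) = (3*k^3 + 8*k^2 - 52*k + 48)/(3*k^3 + 4*k^2 - 5*k - 2)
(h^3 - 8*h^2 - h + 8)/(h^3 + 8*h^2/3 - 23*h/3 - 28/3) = 3*(h^2 - 9*h + 8)/(3*h^2 + 5*h - 28)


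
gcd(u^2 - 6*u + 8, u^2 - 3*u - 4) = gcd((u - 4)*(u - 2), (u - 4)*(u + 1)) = u - 4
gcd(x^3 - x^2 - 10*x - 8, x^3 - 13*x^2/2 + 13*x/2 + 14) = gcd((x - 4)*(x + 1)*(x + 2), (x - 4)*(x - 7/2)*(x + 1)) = x^2 - 3*x - 4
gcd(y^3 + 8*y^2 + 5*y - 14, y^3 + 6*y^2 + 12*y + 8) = y + 2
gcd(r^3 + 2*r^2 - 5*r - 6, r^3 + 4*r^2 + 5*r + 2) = r + 1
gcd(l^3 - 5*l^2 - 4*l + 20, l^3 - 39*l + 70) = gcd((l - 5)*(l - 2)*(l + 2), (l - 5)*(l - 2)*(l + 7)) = l^2 - 7*l + 10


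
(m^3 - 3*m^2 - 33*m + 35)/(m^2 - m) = m - 2 - 35/m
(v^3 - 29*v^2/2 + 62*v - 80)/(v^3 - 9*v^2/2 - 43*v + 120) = (v - 4)/(v + 6)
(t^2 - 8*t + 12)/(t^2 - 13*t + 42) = (t - 2)/(t - 7)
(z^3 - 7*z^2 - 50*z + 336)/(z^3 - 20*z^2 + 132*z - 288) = (z + 7)/(z - 6)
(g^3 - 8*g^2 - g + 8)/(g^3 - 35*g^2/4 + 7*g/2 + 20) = 4*(g^2 - 1)/(4*g^2 - 3*g - 10)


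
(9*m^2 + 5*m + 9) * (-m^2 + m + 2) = -9*m^4 + 4*m^3 + 14*m^2 + 19*m + 18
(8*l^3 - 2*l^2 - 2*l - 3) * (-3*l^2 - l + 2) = -24*l^5 - 2*l^4 + 24*l^3 + 7*l^2 - l - 6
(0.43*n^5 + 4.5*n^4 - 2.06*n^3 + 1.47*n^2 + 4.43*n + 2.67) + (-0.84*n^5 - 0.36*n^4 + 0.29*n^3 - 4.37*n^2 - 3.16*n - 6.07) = -0.41*n^5 + 4.14*n^4 - 1.77*n^3 - 2.9*n^2 + 1.27*n - 3.4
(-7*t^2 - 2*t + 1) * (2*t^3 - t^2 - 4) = -14*t^5 + 3*t^4 + 4*t^3 + 27*t^2 + 8*t - 4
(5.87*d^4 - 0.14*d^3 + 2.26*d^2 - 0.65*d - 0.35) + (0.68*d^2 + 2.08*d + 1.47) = 5.87*d^4 - 0.14*d^3 + 2.94*d^2 + 1.43*d + 1.12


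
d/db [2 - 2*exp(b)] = -2*exp(b)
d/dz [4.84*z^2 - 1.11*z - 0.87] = 9.68*z - 1.11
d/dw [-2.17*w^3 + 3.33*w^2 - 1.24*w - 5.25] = -6.51*w^2 + 6.66*w - 1.24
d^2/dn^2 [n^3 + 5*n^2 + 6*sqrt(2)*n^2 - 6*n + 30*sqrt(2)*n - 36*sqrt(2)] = 6*n + 10 + 12*sqrt(2)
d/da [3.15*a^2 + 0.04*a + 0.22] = 6.3*a + 0.04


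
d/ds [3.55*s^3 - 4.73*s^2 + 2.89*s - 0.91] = 10.65*s^2 - 9.46*s + 2.89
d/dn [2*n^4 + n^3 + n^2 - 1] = n*(8*n^2 + 3*n + 2)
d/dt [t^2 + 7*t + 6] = 2*t + 7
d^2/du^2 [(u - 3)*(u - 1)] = 2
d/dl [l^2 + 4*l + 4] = 2*l + 4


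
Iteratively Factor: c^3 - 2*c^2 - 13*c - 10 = (c + 2)*(c^2 - 4*c - 5) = (c + 1)*(c + 2)*(c - 5)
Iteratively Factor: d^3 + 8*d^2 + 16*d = (d)*(d^2 + 8*d + 16) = d*(d + 4)*(d + 4)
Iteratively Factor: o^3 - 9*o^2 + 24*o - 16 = (o - 4)*(o^2 - 5*o + 4) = (o - 4)*(o - 1)*(o - 4)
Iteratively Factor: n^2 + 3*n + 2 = (n + 1)*(n + 2)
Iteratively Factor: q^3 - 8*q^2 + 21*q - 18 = (q - 2)*(q^2 - 6*q + 9) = (q - 3)*(q - 2)*(q - 3)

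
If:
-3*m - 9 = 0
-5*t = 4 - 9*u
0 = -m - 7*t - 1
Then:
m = -3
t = 2/7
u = 38/63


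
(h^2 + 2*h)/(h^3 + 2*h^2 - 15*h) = (h + 2)/(h^2 + 2*h - 15)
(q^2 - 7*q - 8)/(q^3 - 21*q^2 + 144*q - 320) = (q + 1)/(q^2 - 13*q + 40)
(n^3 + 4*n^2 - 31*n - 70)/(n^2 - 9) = (n^3 + 4*n^2 - 31*n - 70)/(n^2 - 9)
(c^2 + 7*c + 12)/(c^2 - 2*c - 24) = (c + 3)/(c - 6)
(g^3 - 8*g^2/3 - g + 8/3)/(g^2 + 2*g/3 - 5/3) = (3*g^2 - 5*g - 8)/(3*g + 5)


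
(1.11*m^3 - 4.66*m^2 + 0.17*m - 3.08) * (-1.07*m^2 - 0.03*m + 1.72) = -1.1877*m^5 + 4.9529*m^4 + 1.8671*m^3 - 4.7247*m^2 + 0.3848*m - 5.2976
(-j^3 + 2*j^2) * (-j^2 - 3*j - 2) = j^5 + j^4 - 4*j^3 - 4*j^2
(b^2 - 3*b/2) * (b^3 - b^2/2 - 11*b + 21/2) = b^5 - 2*b^4 - 41*b^3/4 + 27*b^2 - 63*b/4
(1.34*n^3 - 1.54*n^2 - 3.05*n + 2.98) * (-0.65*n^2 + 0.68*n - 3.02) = -0.871*n^5 + 1.9122*n^4 - 3.1115*n^3 + 0.6398*n^2 + 11.2374*n - 8.9996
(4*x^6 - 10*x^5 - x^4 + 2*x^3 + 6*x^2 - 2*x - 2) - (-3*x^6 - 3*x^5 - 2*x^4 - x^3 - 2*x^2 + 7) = 7*x^6 - 7*x^5 + x^4 + 3*x^3 + 8*x^2 - 2*x - 9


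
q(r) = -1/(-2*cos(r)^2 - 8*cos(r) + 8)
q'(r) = -(-4*sin(r)*cos(r) - 8*sin(r))/(-2*cos(r)^2 - 8*cos(r) + 8)^2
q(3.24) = -0.07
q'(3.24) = -0.00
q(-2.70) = -0.07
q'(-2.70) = -0.01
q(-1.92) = -0.10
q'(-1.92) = -0.06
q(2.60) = -0.07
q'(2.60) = 0.01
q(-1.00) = -0.32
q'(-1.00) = -0.89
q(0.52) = 2.23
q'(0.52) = 28.30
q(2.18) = -0.08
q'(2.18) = 0.03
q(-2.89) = -0.07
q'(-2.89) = -0.01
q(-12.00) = 5.71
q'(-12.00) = 199.28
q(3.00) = -0.07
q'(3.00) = 0.00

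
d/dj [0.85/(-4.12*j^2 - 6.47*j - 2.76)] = (7.004*j + 5.4995)/(4.12*j^2 + 6.47*j + 2.76)^2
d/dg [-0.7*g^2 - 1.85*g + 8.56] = -1.4*g - 1.85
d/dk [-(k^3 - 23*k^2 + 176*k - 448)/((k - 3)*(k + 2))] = (-k^4 + 2*k^3 + 171*k^2 - 1172*k + 1504)/(k^4 - 2*k^3 - 11*k^2 + 12*k + 36)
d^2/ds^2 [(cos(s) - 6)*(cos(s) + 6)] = -2*cos(2*s)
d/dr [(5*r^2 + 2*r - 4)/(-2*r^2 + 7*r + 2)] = (39*r^2 + 4*r + 32)/(4*r^4 - 28*r^3 + 41*r^2 + 28*r + 4)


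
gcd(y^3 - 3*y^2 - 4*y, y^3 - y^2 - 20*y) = y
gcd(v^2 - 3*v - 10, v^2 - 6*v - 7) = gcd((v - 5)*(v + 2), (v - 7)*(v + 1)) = 1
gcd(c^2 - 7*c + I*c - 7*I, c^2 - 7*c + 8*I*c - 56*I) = c - 7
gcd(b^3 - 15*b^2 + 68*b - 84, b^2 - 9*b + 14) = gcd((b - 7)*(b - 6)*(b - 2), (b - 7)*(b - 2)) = b^2 - 9*b + 14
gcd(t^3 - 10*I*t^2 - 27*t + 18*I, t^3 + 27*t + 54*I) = t - 6*I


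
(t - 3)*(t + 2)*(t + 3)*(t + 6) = t^4 + 8*t^3 + 3*t^2 - 72*t - 108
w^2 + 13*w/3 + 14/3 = (w + 2)*(w + 7/3)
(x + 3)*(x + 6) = x^2 + 9*x + 18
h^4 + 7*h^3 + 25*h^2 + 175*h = h*(h + 7)*(h - 5*I)*(h + 5*I)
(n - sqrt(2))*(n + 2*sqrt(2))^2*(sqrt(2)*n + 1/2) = sqrt(2)*n^4 + 13*n^3/2 + 3*sqrt(2)*n^2/2 - 16*n - 4*sqrt(2)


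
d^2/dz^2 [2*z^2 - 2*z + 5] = 4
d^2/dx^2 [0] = 0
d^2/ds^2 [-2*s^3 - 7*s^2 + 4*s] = -12*s - 14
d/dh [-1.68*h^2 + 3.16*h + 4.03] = 3.16 - 3.36*h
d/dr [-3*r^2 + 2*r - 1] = 2 - 6*r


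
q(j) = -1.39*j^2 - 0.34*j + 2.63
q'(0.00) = -0.34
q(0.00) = 2.63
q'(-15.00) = 41.36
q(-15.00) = -305.02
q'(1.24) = -3.79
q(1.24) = 0.07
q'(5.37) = -15.27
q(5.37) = -39.28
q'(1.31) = -3.98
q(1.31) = -0.20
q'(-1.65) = 4.25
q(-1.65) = -0.59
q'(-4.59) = 12.42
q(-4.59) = -25.09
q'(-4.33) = 11.70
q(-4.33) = -21.96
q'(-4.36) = 11.78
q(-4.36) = -22.31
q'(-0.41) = 0.80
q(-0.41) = 2.54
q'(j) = -2.78*j - 0.34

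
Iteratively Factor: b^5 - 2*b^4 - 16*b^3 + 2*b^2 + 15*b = (b + 1)*(b^4 - 3*b^3 - 13*b^2 + 15*b) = (b - 1)*(b + 1)*(b^3 - 2*b^2 - 15*b) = b*(b - 1)*(b + 1)*(b^2 - 2*b - 15) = b*(b - 5)*(b - 1)*(b + 1)*(b + 3)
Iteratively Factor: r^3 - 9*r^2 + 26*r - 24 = (r - 4)*(r^2 - 5*r + 6) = (r - 4)*(r - 2)*(r - 3)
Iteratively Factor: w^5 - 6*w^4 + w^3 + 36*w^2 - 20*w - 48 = (w - 4)*(w^4 - 2*w^3 - 7*w^2 + 8*w + 12) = (w - 4)*(w - 3)*(w^3 + w^2 - 4*w - 4) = (w - 4)*(w - 3)*(w + 1)*(w^2 - 4) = (w - 4)*(w - 3)*(w - 2)*(w + 1)*(w + 2)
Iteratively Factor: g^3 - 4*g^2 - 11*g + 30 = (g - 2)*(g^2 - 2*g - 15) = (g - 2)*(g + 3)*(g - 5)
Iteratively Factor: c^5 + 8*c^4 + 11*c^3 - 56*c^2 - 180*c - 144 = (c + 2)*(c^4 + 6*c^3 - c^2 - 54*c - 72) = (c + 2)*(c + 4)*(c^3 + 2*c^2 - 9*c - 18) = (c + 2)^2*(c + 4)*(c^2 - 9) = (c + 2)^2*(c + 3)*(c + 4)*(c - 3)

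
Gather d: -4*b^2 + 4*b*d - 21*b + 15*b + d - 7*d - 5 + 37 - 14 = -4*b^2 - 6*b + d*(4*b - 6) + 18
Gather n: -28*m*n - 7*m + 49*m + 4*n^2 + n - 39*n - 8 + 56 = 42*m + 4*n^2 + n*(-28*m - 38) + 48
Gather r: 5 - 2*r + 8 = 13 - 2*r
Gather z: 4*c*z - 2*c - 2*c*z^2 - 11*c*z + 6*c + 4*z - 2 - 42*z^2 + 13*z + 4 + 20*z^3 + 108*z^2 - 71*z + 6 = 4*c + 20*z^3 + z^2*(66 - 2*c) + z*(-7*c - 54) + 8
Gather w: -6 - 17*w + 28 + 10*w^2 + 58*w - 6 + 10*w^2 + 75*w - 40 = 20*w^2 + 116*w - 24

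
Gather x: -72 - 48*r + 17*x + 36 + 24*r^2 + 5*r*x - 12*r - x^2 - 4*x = 24*r^2 - 60*r - x^2 + x*(5*r + 13) - 36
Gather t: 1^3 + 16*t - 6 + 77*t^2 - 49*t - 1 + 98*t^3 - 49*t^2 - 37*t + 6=98*t^3 + 28*t^2 - 70*t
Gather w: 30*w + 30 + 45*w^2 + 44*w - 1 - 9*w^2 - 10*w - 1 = 36*w^2 + 64*w + 28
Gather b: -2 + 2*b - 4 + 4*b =6*b - 6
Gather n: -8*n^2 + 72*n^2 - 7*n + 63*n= 64*n^2 + 56*n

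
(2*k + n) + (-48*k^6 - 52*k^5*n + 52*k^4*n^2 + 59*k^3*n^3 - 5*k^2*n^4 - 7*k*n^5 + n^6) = -48*k^6 - 52*k^5*n + 52*k^4*n^2 + 59*k^3*n^3 - 5*k^2*n^4 - 7*k*n^5 + 2*k + n^6 + n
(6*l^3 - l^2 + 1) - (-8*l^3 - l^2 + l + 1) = 14*l^3 - l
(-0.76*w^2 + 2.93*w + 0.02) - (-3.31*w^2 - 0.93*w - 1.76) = 2.55*w^2 + 3.86*w + 1.78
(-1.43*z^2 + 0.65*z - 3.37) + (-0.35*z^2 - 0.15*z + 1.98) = -1.78*z^2 + 0.5*z - 1.39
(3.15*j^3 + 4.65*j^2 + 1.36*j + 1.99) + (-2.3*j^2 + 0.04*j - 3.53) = 3.15*j^3 + 2.35*j^2 + 1.4*j - 1.54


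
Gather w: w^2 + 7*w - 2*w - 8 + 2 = w^2 + 5*w - 6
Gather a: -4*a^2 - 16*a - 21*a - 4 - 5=-4*a^2 - 37*a - 9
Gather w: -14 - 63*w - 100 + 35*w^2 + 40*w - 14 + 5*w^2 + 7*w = 40*w^2 - 16*w - 128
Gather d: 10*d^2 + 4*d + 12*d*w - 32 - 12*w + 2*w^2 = 10*d^2 + d*(12*w + 4) + 2*w^2 - 12*w - 32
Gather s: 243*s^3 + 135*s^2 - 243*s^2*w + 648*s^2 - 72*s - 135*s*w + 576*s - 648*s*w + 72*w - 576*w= 243*s^3 + s^2*(783 - 243*w) + s*(504 - 783*w) - 504*w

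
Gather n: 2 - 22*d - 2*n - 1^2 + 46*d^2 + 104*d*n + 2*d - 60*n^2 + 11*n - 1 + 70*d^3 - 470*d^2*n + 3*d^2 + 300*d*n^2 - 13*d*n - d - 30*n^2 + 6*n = 70*d^3 + 49*d^2 - 21*d + n^2*(300*d - 90) + n*(-470*d^2 + 91*d + 15)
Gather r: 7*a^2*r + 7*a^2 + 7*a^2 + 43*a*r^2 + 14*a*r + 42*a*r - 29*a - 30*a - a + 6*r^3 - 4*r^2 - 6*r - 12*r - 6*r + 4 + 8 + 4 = 14*a^2 - 60*a + 6*r^3 + r^2*(43*a - 4) + r*(7*a^2 + 56*a - 24) + 16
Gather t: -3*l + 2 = 2 - 3*l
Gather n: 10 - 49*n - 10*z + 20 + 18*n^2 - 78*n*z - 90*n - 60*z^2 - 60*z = 18*n^2 + n*(-78*z - 139) - 60*z^2 - 70*z + 30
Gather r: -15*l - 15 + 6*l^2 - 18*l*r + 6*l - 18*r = 6*l^2 - 9*l + r*(-18*l - 18) - 15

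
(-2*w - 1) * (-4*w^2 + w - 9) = 8*w^3 + 2*w^2 + 17*w + 9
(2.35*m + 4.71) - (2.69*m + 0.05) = 4.66 - 0.34*m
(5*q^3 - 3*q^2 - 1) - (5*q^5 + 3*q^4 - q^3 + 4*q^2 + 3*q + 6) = -5*q^5 - 3*q^4 + 6*q^3 - 7*q^2 - 3*q - 7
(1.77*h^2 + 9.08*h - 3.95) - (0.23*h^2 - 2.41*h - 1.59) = 1.54*h^2 + 11.49*h - 2.36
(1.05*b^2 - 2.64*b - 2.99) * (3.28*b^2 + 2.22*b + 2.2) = 3.444*b^4 - 6.3282*b^3 - 13.358*b^2 - 12.4458*b - 6.578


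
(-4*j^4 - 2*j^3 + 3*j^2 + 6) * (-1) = 4*j^4 + 2*j^3 - 3*j^2 - 6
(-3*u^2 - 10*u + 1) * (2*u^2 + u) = -6*u^4 - 23*u^3 - 8*u^2 + u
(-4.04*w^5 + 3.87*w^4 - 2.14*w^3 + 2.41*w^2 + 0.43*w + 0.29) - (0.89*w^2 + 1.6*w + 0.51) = -4.04*w^5 + 3.87*w^4 - 2.14*w^3 + 1.52*w^2 - 1.17*w - 0.22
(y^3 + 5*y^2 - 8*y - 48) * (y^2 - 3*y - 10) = y^5 + 2*y^4 - 33*y^3 - 74*y^2 + 224*y + 480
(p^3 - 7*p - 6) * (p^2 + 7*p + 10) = p^5 + 7*p^4 + 3*p^3 - 55*p^2 - 112*p - 60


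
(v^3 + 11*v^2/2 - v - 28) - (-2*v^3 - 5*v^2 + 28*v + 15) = 3*v^3 + 21*v^2/2 - 29*v - 43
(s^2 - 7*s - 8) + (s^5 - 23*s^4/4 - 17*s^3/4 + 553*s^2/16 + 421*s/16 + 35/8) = s^5 - 23*s^4/4 - 17*s^3/4 + 569*s^2/16 + 309*s/16 - 29/8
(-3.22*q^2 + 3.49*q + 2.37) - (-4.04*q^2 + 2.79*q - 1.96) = 0.82*q^2 + 0.7*q + 4.33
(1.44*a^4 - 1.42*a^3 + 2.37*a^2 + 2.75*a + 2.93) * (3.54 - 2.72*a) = -3.9168*a^5 + 8.96*a^4 - 11.4732*a^3 + 0.909800000000001*a^2 + 1.7654*a + 10.3722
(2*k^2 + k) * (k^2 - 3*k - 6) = 2*k^4 - 5*k^3 - 15*k^2 - 6*k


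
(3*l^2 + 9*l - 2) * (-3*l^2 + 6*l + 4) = -9*l^4 - 9*l^3 + 72*l^2 + 24*l - 8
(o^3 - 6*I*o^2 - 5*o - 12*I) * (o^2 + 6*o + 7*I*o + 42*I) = o^5 + 6*o^4 + I*o^4 + 37*o^3 + 6*I*o^3 + 222*o^2 - 47*I*o^2 + 84*o - 282*I*o + 504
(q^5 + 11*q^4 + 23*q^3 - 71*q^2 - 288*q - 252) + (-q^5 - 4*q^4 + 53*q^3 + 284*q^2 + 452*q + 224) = 7*q^4 + 76*q^3 + 213*q^2 + 164*q - 28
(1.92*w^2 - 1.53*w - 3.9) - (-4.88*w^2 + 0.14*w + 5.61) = 6.8*w^2 - 1.67*w - 9.51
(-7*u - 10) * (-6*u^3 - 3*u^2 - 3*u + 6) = 42*u^4 + 81*u^3 + 51*u^2 - 12*u - 60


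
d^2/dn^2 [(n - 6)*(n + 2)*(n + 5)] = 6*n + 2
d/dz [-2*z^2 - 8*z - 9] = -4*z - 8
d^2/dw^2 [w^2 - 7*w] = 2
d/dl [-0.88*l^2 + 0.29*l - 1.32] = 0.29 - 1.76*l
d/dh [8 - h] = -1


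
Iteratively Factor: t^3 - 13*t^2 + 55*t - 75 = (t - 5)*(t^2 - 8*t + 15) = (t - 5)*(t - 3)*(t - 5)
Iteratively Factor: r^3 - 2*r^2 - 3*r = (r + 1)*(r^2 - 3*r) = (r - 3)*(r + 1)*(r)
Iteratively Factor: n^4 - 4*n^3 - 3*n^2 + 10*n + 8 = (n - 4)*(n^3 - 3*n - 2) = (n - 4)*(n + 1)*(n^2 - n - 2) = (n - 4)*(n + 1)^2*(n - 2)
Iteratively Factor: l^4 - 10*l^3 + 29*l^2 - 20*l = (l)*(l^3 - 10*l^2 + 29*l - 20) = l*(l - 1)*(l^2 - 9*l + 20) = l*(l - 4)*(l - 1)*(l - 5)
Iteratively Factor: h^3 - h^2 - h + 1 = (h + 1)*(h^2 - 2*h + 1) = (h - 1)*(h + 1)*(h - 1)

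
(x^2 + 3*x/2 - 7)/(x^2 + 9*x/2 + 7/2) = (x - 2)/(x + 1)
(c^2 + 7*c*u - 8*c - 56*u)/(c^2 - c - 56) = (c + 7*u)/(c + 7)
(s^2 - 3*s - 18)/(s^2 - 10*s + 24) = (s + 3)/(s - 4)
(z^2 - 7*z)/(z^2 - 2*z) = (z - 7)/(z - 2)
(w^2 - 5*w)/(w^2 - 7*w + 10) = w/(w - 2)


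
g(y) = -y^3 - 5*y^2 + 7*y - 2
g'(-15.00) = -518.00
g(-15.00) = 2143.00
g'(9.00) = -326.00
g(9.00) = -1073.00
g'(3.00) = -50.00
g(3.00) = -53.00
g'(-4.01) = -1.14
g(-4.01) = -45.99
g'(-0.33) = 9.97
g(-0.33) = -4.82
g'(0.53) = 0.86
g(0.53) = 0.16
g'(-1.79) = 15.29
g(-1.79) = -24.82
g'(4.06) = -83.05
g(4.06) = -122.92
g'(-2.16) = 14.60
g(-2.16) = -30.37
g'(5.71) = -147.91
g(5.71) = -311.22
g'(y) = -3*y^2 - 10*y + 7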